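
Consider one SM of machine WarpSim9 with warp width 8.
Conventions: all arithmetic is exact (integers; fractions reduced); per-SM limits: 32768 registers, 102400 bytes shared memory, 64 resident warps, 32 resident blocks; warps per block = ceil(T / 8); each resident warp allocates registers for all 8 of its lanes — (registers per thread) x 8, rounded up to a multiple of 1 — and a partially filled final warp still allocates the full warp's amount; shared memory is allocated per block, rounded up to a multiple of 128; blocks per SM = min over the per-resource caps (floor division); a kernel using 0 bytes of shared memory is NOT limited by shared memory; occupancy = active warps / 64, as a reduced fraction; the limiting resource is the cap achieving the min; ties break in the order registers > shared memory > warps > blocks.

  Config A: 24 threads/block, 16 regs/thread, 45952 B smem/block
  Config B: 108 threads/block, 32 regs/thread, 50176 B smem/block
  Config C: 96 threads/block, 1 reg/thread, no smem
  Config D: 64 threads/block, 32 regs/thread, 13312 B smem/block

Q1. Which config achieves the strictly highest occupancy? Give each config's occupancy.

occupancies: A 3/32, B 7/16, C 15/16, D 7/8

Answer: C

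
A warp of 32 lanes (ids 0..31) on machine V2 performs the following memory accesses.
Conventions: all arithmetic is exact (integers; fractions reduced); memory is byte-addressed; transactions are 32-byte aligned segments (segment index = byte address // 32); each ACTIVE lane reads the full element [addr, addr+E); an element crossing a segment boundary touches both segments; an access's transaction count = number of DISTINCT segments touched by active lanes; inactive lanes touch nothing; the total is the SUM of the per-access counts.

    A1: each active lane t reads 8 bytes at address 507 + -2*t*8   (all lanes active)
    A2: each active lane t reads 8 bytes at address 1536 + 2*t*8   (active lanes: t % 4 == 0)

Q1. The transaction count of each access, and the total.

A1: 17 transactions
A2: 8 transactions

Answer: 17,8; total 25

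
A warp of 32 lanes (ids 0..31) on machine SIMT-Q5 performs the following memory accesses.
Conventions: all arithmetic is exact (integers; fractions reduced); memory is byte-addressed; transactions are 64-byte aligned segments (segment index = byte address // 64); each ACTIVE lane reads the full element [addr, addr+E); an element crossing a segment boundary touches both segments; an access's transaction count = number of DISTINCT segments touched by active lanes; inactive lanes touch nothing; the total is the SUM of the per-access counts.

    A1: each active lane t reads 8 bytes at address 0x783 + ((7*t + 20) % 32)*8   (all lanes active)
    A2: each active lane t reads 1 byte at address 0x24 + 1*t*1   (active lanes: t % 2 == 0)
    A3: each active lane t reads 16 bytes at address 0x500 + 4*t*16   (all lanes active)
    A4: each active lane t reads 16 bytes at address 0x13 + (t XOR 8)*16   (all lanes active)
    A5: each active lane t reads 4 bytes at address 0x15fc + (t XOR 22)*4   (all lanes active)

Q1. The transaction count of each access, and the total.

A1: 5 transactions
A2: 2 transactions
A3: 32 transactions
A4: 9 transactions
A5: 3 transactions

Answer: 5,2,32,9,3; total 51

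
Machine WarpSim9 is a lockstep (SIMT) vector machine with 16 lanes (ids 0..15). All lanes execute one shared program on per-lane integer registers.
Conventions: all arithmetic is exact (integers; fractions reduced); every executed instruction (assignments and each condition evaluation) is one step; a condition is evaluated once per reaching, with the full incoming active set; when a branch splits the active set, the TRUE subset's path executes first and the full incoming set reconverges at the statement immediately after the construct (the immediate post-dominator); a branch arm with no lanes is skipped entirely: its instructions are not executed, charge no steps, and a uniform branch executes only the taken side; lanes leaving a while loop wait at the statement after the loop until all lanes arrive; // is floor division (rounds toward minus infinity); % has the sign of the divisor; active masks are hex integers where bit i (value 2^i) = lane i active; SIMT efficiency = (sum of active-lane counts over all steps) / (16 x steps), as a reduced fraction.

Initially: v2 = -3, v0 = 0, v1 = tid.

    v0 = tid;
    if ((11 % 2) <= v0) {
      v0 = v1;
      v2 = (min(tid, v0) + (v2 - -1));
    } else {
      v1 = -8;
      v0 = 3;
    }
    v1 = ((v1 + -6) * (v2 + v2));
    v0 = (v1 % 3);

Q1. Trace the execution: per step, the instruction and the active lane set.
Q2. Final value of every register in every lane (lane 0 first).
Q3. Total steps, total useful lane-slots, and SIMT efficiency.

step 0: v0 <- tid                    0xffff
step 1: eval ((11 % 2) <= v0)        0xffff
step 2: v0 <- v1                     0xfffe
step 3: v2 <- (min(tid, v0) + (v2 - -1)) 0xfffe
step 4: v1 <- -8                     0x0001
step 5: v0 <- 3                      0x0001
step 6: v1 <- ((v1 + -6) * (v2 + v2)) 0xffff
step 7: v0 <- (v1 % 3)               0xffff

Answer: 8 steps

v2: -3,-1,0,1,2,3,4,5,6,7,8,9,10,11,12,13
v0: 0,1,0,0,1,0,0,1,0,0,1,0,0,1,0,0
v1: 84,10,0,-6,-8,-6,0,10,24,42,64,90,120,154,192,234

steps = 8; useful = 96; efficiency = 96/128 = 3/4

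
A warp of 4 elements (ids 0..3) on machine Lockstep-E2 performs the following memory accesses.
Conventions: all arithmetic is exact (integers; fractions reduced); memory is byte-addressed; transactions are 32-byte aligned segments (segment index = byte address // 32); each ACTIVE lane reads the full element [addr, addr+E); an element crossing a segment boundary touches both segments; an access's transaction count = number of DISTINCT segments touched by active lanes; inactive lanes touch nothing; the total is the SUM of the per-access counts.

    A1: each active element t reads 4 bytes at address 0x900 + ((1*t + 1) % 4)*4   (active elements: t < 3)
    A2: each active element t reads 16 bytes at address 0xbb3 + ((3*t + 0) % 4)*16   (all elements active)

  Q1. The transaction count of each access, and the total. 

A1: 1 transaction
A2: 3 transactions

Answer: 1,3; total 4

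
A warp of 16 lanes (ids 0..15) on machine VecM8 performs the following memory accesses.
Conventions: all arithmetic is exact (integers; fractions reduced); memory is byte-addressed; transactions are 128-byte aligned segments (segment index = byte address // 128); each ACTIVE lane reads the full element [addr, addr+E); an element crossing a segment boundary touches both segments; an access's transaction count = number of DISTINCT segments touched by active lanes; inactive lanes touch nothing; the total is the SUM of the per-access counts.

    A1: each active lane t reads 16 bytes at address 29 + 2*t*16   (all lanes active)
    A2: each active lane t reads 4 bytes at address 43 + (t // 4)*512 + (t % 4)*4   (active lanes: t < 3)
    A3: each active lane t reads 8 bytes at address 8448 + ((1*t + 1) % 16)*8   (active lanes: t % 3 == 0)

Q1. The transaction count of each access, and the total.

A1: 5 transactions
A2: 1 transaction
A3: 1 transaction

Answer: 5,1,1; total 7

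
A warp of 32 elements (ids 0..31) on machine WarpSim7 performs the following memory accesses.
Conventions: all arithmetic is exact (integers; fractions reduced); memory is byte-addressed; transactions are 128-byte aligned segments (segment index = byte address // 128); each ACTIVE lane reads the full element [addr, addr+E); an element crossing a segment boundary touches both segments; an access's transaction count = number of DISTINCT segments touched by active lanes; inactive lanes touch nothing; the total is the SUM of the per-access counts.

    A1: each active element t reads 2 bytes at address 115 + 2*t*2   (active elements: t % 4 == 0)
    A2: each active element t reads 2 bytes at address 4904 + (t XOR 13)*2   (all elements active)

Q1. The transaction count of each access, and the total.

A1: 2 transactions
A2: 1 transaction

Answer: 2,1; total 3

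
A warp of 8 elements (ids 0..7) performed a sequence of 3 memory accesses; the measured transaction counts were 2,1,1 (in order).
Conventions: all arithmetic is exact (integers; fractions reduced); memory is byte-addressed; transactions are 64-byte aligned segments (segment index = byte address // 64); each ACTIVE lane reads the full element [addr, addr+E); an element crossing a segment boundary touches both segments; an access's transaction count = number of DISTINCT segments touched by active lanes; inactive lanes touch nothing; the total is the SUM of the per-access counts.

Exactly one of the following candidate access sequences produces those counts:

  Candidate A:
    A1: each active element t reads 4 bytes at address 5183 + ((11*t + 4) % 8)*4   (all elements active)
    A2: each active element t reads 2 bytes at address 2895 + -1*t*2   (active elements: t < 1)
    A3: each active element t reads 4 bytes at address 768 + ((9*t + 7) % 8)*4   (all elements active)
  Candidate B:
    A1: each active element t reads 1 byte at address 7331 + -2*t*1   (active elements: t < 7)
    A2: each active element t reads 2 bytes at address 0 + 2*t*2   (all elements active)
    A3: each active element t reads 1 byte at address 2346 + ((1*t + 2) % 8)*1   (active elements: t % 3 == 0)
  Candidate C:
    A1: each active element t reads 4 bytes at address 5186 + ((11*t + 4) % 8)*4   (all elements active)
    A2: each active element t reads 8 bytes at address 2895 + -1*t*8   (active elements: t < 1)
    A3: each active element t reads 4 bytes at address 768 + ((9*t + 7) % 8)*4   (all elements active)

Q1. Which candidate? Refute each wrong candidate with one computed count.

B: A1 gives 1 transaction, not 2
C: A1 gives 1 transaction, not 2
A: all counts match (2,1,1)

Answer: A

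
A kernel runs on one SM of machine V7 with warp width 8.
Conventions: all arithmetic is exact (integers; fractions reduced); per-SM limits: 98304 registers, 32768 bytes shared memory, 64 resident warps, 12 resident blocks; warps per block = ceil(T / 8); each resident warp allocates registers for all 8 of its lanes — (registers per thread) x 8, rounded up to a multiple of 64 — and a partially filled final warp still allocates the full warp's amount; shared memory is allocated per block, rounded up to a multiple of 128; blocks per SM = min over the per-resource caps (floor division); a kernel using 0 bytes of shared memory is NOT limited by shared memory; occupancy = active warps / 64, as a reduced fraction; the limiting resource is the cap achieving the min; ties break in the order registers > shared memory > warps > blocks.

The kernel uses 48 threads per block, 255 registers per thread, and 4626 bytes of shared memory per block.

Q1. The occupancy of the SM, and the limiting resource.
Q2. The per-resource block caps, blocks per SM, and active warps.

Answer: occupancy 9/16, limited by shared memory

registers: 8 blocks
shared memory: 6 blocks
warps: 10 blocks
blocks: 12 blocks

Answer: 6 blocks, 36 active warps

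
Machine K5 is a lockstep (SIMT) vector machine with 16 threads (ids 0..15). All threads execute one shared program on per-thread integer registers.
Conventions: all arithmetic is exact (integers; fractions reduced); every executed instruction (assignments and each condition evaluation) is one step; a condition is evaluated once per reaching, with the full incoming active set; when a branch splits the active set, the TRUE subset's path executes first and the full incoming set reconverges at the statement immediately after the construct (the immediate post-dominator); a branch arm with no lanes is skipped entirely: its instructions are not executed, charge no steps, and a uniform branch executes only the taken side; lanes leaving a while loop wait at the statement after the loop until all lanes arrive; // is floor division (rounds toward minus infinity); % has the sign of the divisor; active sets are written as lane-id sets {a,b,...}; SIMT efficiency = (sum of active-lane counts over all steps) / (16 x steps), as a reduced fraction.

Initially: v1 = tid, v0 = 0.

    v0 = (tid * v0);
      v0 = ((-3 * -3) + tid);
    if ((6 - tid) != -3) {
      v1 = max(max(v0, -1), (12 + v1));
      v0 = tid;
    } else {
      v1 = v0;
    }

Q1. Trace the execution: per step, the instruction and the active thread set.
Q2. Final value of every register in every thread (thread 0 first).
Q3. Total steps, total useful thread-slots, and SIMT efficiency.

step 0: v0 <- (tid * v0)             {0,1,2,3,4,5,6,7,8,9,10,11,12,13,14,15}
step 1: v0 <- ((-3 * -3) + tid)      {0,1,2,3,4,5,6,7,8,9,10,11,12,13,14,15}
step 2: eval ((6 - tid) != -3)       {0,1,2,3,4,5,6,7,8,9,10,11,12,13,14,15}
step 3: v1 <- max(max(v0, -1), (12 + v1)) {0,1,2,3,4,5,6,7,8,10,11,12,13,14,15}
step 4: v0 <- tid                    {0,1,2,3,4,5,6,7,8,10,11,12,13,14,15}
step 5: v1 <- v0                     {9}

Answer: 6 steps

v1: 12,13,14,15,16,17,18,19,20,18,22,23,24,25,26,27
v0: 0,1,2,3,4,5,6,7,8,18,10,11,12,13,14,15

steps = 6; useful = 79; efficiency = 79/96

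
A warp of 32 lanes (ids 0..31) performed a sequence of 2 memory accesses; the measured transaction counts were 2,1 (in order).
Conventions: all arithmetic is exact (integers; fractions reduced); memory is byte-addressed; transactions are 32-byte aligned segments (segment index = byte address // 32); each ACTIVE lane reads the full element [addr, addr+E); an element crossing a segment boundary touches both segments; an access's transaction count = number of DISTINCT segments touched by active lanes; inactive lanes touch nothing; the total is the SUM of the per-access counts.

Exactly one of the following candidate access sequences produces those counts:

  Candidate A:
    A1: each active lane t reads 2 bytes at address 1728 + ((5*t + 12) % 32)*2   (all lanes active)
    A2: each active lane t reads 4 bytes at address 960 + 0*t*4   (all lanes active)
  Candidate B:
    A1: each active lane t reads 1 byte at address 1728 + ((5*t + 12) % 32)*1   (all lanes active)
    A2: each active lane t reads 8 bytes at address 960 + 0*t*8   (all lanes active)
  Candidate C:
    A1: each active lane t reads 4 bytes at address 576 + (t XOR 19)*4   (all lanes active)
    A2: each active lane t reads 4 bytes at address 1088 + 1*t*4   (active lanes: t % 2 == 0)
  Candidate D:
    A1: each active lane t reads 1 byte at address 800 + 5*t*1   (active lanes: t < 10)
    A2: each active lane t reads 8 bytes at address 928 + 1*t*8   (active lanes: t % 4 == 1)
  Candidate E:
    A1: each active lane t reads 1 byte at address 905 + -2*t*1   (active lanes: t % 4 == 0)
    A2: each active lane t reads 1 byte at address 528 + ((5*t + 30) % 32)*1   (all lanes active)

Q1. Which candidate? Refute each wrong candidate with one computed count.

B: A1 gives 1 transaction, not 2
C: A1 gives 4 transactions, not 2
D: A2 gives 8 transactions, not 1
E: A1 gives 3 transactions, not 2
A: all counts match (2,1)

Answer: A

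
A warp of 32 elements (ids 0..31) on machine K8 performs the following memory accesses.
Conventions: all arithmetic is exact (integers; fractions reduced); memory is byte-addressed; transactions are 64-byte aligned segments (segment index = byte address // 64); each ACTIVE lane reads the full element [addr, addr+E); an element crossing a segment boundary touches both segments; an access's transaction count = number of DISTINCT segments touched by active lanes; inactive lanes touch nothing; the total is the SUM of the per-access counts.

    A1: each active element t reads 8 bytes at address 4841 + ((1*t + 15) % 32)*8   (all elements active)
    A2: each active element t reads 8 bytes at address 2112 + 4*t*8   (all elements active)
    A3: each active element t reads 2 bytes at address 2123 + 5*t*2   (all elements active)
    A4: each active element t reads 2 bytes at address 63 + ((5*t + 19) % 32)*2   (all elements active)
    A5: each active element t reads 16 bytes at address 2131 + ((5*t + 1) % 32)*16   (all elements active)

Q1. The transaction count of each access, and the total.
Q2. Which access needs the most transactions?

A1: 5 transactions
A2: 16 transactions
A3: 6 transactions
A4: 2 transactions
A5: 9 transactions

Answer: 5,16,6,2,9; total 38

Answer: A2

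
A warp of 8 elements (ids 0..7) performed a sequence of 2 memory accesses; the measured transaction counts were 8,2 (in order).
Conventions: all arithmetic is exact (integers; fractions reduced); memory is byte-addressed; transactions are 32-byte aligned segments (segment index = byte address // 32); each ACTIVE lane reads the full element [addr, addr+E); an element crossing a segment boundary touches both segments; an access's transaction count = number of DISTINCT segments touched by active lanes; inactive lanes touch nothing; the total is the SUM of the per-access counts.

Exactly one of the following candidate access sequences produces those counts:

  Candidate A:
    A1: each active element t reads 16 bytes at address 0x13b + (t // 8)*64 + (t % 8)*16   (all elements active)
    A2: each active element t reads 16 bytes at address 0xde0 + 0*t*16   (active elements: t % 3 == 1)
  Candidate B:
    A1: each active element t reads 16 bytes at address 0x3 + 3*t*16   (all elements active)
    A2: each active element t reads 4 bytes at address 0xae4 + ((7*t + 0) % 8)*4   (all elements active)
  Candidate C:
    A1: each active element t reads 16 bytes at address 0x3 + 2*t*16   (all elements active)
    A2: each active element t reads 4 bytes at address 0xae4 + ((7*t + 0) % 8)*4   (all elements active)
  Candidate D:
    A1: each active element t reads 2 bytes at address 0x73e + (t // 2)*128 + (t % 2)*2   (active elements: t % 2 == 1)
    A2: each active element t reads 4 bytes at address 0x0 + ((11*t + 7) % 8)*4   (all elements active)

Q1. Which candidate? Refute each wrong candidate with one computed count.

A: A1 gives 5 transactions, not 8
B: A1 gives 12 transactions, not 8
D: A1 gives 4 transactions, not 8
C: all counts match (8,2)

Answer: C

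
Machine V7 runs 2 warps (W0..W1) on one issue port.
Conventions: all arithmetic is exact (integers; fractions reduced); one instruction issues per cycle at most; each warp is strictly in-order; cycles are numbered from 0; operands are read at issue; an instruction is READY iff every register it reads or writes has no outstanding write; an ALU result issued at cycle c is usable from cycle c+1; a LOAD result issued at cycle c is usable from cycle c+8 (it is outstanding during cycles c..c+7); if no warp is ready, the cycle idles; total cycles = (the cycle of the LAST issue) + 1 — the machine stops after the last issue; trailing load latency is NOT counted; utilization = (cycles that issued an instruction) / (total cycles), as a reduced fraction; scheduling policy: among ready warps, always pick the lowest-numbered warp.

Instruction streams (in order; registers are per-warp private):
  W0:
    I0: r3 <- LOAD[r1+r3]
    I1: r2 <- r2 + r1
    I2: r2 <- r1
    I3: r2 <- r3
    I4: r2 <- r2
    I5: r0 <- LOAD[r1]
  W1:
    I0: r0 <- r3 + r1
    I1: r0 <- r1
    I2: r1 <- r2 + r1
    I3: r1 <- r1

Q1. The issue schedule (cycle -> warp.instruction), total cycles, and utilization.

cycle 0: W0.I0
cycle 1: W0.I1
cycle 2: W0.I2
cycle 3: W1.I0
cycle 4: W1.I1
cycle 5: W1.I2
cycle 6: W1.I3
cycle 7: idle
cycle 8: W0.I3
cycle 9: W0.I4
cycle 10: W0.I5

Answer: 11 cycles, utilization 10/11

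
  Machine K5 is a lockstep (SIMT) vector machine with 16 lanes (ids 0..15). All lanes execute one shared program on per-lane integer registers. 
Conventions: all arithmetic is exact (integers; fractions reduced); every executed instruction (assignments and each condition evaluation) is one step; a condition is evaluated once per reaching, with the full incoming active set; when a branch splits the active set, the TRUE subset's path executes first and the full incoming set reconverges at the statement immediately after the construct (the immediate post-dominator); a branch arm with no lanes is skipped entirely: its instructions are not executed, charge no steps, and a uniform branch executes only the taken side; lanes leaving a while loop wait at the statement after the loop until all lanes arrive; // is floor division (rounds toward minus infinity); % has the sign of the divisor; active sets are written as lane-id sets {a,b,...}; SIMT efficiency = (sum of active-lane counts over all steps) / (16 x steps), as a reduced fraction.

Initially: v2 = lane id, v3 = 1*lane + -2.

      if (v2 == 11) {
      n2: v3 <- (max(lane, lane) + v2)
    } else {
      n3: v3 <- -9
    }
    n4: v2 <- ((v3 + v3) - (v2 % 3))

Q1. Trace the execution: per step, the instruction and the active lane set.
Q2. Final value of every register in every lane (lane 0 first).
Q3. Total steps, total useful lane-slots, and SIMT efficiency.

step 0: eval (v2 == 11)              {0,1,2,3,4,5,6,7,8,9,10,11,12,13,14,15}
step 1: v3 <- (max(lane, lane) + v2) {11}
step 2: v3 <- -9                     {0,1,2,3,4,5,6,7,8,9,10,12,13,14,15}
step 3: v2 <- ((v3 + v3) - (v2 % 3)) {0,1,2,3,4,5,6,7,8,9,10,11,12,13,14,15}

Answer: 4 steps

v2: -18,-19,-20,-18,-19,-20,-18,-19,-20,-18,-19,42,-18,-19,-20,-18
v3: -9,-9,-9,-9,-9,-9,-9,-9,-9,-9,-9,22,-9,-9,-9,-9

steps = 4; useful = 48; efficiency = 48/64 = 3/4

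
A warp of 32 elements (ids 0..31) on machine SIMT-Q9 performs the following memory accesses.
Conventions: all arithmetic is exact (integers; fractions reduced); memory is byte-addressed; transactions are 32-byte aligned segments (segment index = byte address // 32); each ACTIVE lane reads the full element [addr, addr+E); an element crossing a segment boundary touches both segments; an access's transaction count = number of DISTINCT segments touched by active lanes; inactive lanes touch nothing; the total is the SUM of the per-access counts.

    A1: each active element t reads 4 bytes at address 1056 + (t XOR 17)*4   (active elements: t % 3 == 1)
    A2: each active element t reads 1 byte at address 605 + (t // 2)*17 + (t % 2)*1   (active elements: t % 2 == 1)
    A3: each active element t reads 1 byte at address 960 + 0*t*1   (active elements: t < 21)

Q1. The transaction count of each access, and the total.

A1: 4 transactions
A2: 9 transactions
A3: 1 transaction

Answer: 4,9,1; total 14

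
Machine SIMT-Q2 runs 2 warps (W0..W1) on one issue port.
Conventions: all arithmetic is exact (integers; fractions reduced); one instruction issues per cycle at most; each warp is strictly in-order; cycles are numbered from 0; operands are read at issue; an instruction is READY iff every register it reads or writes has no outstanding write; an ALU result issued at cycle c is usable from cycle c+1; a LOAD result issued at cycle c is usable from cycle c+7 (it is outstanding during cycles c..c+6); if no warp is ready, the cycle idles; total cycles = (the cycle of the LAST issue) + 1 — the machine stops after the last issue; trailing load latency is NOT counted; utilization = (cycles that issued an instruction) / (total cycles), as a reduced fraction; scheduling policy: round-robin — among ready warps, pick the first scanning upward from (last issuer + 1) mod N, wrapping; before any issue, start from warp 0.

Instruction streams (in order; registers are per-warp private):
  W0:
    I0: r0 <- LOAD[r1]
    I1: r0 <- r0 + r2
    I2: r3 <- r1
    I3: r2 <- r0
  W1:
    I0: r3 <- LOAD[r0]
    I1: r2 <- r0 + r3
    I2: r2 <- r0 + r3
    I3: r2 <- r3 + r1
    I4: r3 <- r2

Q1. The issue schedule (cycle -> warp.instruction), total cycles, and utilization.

cycle 0: W0.I0
cycle 1: W1.I0
cycle 2: idle
cycle 3: idle
cycle 4: idle
cycle 5: idle
cycle 6: idle
cycle 7: W0.I1
cycle 8: W1.I1
cycle 9: W0.I2
cycle 10: W1.I2
cycle 11: W0.I3
cycle 12: W1.I3
cycle 13: W1.I4

Answer: 14 cycles, utilization 9/14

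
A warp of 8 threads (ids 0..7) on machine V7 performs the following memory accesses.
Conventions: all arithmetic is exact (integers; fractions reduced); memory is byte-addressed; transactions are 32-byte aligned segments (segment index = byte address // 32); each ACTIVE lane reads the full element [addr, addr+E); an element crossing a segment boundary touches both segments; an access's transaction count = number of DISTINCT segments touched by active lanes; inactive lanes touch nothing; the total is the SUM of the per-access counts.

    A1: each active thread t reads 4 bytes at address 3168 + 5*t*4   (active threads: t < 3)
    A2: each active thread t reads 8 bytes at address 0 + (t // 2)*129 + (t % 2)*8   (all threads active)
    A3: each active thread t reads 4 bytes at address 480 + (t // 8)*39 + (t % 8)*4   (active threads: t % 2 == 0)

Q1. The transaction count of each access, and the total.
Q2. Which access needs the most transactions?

A1: 2 transactions
A2: 4 transactions
A3: 1 transaction

Answer: 2,4,1; total 7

Answer: A2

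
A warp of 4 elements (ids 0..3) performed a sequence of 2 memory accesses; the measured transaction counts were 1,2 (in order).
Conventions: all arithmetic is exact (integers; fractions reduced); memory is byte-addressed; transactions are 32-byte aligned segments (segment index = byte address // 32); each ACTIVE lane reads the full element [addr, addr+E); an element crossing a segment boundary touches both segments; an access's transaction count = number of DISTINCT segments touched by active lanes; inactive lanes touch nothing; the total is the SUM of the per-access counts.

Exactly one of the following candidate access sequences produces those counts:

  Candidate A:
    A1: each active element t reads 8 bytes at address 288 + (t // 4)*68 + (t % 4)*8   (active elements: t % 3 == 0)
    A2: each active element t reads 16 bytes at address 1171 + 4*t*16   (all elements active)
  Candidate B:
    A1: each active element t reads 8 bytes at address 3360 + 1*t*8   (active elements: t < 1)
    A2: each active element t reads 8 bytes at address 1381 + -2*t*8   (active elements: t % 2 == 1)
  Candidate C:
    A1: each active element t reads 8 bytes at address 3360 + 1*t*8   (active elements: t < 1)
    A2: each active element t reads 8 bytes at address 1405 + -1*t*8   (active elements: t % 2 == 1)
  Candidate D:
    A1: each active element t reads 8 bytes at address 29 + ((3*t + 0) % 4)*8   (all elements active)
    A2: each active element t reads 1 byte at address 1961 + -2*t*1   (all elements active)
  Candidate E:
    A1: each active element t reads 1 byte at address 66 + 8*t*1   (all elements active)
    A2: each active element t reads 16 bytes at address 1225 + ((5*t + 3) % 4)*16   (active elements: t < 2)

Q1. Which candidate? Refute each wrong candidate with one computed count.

A: A2 gives 8 transactions, not 2
C: A2 gives 1 transaction, not 2
D: A1 gives 2 transactions, not 1
E: A2 gives 3 transactions, not 2
B: all counts match (1,2)

Answer: B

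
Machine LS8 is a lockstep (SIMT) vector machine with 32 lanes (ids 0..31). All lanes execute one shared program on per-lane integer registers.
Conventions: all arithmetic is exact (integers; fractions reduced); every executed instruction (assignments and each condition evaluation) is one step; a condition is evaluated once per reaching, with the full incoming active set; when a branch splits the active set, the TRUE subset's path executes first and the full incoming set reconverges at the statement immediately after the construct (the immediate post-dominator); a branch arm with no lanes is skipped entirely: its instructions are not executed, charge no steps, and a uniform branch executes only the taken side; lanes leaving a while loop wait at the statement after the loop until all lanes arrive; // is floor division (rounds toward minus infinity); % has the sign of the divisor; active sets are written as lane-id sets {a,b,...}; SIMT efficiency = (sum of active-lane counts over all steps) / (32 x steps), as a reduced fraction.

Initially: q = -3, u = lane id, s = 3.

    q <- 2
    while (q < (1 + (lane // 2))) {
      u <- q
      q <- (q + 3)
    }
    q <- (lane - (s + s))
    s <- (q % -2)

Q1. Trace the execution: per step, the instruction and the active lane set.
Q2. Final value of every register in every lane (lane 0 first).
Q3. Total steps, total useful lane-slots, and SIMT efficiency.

step 0: q <- 2                       {0,1,2,3,4,5,6,7,8,9,10,11,12,13,14,15,16,17,18,19,20,21,22,23,24,25,26,27,28,29,30,31}
step 1: eval (q < (1 + (lane // 2))) {0,1,2,3,4,5,6,7,8,9,10,11,12,13,14,15,16,17,18,19,20,21,22,23,24,25,26,27,28,29,30,31}
step 2: u <- q                       {4,5,6,7,8,9,10,11,12,13,14,15,16,17,18,19,20,21,22,23,24,25,26,27,28,29,30,31}
step 3: q <- (q + 3)                 {4,5,6,7,8,9,10,11,12,13,14,15,16,17,18,19,20,21,22,23,24,25,26,27,28,29,30,31}
step 4: eval (q < (1 + (lane // 2))) {4,5,6,7,8,9,10,11,12,13,14,15,16,17,18,19,20,21,22,23,24,25,26,27,28,29,30,31}
step 5: u <- q                       {10,11,12,13,14,15,16,17,18,19,20,21,22,23,24,25,26,27,28,29,30,31}
step 6: q <- (q + 3)                 {10,11,12,13,14,15,16,17,18,19,20,21,22,23,24,25,26,27,28,29,30,31}
step 7: eval (q < (1 + (lane // 2))) {10,11,12,13,14,15,16,17,18,19,20,21,22,23,24,25,26,27,28,29,30,31}
step 8: u <- q                       {16,17,18,19,20,21,22,23,24,25,26,27,28,29,30,31}
step 9: q <- (q + 3)                 {16,17,18,19,20,21,22,23,24,25,26,27,28,29,30,31}
step 10: eval (q < (1 + (lane // 2))) {16,17,18,19,20,21,22,23,24,25,26,27,28,29,30,31}
step 11: u <- q                       {22,23,24,25,26,27,28,29,30,31}
step 12: q <- (q + 3)                 {22,23,24,25,26,27,28,29,30,31}
step 13: eval (q < (1 + (lane // 2))) {22,23,24,25,26,27,28,29,30,31}
step 14: u <- q                       {28,29,30,31}
step 15: q <- (q + 3)                 {28,29,30,31}
step 16: eval (q < (1 + (lane // 2))) {28,29,30,31}
step 17: q <- (lane - (s + s))        {0,1,2,3,4,5,6,7,8,9,10,11,12,13,14,15,16,17,18,19,20,21,22,23,24,25,26,27,28,29,30,31}
step 18: s <- (q % -2)                {0,1,2,3,4,5,6,7,8,9,10,11,12,13,14,15,16,17,18,19,20,21,22,23,24,25,26,27,28,29,30,31}

Answer: 19 steps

q: -6,-5,-4,-3,-2,-1,0,1,2,3,4,5,6,7,8,9,10,11,12,13,14,15,16,17,18,19,20,21,22,23,24,25
u: 0,1,2,3,2,2,2,2,2,2,5,5,5,5,5,5,8,8,8,8,8,8,11,11,11,11,11,11,14,14,14,14
s: 0,-1,0,-1,0,-1,0,-1,0,-1,0,-1,0,-1,0,-1,0,-1,0,-1,0,-1,0,-1,0,-1,0,-1,0,-1,0,-1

steps = 19; useful = 368; efficiency = 368/608 = 23/38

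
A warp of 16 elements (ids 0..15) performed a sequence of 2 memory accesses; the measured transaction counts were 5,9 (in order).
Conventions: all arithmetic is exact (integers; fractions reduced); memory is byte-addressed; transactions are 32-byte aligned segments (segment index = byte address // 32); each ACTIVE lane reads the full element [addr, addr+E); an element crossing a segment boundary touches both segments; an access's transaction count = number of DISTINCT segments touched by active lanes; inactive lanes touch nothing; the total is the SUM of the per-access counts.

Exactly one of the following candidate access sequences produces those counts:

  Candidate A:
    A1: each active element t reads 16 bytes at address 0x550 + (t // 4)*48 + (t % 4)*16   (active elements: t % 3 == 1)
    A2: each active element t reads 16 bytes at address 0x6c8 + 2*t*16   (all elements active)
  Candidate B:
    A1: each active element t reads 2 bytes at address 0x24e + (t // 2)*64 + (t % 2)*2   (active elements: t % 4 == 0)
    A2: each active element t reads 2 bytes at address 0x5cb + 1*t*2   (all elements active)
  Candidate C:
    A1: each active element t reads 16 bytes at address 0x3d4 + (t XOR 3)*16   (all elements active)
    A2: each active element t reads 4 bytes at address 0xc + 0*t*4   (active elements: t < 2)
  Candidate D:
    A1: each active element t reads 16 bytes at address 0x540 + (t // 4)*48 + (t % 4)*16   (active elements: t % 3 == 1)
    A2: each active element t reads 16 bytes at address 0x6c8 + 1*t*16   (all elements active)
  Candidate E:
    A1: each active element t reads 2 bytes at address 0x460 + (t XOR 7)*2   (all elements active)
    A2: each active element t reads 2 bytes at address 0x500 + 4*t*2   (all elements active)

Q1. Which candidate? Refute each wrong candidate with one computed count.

A: A2 gives 16 transactions, not 9
B: A1 gives 4 transactions, not 5
C: A1 gives 9 transactions, not 5
E: A1 gives 1 transaction, not 5
D: all counts match (5,9)

Answer: D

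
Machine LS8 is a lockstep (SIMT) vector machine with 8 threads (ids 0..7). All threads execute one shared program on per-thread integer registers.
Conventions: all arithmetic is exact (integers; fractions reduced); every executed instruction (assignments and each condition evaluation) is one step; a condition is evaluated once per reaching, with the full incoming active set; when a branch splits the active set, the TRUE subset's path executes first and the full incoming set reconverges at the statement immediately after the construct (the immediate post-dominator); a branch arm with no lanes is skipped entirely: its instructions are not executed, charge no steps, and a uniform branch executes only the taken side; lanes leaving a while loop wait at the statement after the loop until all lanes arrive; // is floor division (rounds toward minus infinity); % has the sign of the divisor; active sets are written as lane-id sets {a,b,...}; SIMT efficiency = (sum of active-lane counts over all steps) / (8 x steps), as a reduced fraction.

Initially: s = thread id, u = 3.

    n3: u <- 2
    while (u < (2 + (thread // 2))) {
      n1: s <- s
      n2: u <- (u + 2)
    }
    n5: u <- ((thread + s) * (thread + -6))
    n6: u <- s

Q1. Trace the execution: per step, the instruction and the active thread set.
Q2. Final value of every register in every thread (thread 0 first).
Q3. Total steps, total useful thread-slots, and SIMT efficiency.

step 0: u <- 2                       {0,1,2,3,4,5,6,7}
step 1: eval (u < (2 + (thread // 2))) {0,1,2,3,4,5,6,7}
step 2: s <- s                       {2,3,4,5,6,7}
step 3: u <- (u + 2)                 {2,3,4,5,6,7}
step 4: eval (u < (2 + (thread // 2))) {2,3,4,5,6,7}
step 5: s <- s                       {6,7}
step 6: u <- (u + 2)                 {6,7}
step 7: eval (u < (2 + (thread // 2))) {6,7}
step 8: u <- ((thread + s) * (thread + -6)) {0,1,2,3,4,5,6,7}
step 9: u <- s                       {0,1,2,3,4,5,6,7}

Answer: 10 steps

s: 0,1,2,3,4,5,6,7
u: 0,1,2,3,4,5,6,7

steps = 10; useful = 56; efficiency = 56/80 = 7/10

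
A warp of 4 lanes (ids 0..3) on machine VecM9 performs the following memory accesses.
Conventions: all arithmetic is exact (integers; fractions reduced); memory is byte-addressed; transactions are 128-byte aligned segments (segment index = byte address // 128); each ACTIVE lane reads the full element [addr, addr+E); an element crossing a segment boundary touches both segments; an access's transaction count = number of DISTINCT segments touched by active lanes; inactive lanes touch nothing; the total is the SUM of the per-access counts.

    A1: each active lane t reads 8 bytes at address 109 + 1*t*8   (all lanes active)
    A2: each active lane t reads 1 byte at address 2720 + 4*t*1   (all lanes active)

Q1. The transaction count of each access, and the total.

A1: 2 transactions
A2: 1 transaction

Answer: 2,1; total 3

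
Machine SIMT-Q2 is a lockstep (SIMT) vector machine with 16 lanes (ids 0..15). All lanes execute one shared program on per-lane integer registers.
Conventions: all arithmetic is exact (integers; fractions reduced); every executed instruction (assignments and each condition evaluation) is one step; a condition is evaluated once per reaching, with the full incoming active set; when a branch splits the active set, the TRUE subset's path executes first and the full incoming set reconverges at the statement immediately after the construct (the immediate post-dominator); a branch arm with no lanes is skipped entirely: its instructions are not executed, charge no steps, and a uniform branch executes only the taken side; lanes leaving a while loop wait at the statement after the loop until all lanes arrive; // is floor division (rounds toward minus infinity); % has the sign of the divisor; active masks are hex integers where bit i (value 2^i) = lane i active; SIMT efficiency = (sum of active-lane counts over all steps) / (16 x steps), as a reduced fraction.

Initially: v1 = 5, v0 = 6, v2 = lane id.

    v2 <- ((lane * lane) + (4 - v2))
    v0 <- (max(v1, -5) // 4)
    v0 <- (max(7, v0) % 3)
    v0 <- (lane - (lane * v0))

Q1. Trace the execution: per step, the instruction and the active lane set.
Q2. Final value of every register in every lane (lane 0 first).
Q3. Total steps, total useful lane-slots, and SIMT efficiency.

step 0: v2 <- ((lane * lane) + (4 - v2)) 0xffff
step 1: v0 <- (max(v1, -5) // 4)     0xffff
step 2: v0 <- (max(7, v0) % 3)       0xffff
step 3: v0 <- (lane - (lane * v0))   0xffff

Answer: 4 steps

v1: 5,5,5,5,5,5,5,5,5,5,5,5,5,5,5,5
v0: 0,0,0,0,0,0,0,0,0,0,0,0,0,0,0,0
v2: 4,4,6,10,16,24,34,46,60,76,94,114,136,160,186,214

steps = 4; useful = 64; efficiency = 64/64 = 1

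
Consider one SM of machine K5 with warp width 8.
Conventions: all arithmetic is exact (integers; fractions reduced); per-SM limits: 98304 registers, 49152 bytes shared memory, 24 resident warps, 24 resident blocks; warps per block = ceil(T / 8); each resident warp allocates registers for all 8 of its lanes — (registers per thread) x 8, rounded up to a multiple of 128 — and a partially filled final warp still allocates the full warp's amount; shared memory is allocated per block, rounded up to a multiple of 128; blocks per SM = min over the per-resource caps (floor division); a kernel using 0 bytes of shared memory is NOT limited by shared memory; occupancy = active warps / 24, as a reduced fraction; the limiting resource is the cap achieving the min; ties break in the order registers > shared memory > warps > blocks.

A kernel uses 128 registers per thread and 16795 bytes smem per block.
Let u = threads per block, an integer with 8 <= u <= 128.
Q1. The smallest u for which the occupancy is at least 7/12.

Answer: u = 49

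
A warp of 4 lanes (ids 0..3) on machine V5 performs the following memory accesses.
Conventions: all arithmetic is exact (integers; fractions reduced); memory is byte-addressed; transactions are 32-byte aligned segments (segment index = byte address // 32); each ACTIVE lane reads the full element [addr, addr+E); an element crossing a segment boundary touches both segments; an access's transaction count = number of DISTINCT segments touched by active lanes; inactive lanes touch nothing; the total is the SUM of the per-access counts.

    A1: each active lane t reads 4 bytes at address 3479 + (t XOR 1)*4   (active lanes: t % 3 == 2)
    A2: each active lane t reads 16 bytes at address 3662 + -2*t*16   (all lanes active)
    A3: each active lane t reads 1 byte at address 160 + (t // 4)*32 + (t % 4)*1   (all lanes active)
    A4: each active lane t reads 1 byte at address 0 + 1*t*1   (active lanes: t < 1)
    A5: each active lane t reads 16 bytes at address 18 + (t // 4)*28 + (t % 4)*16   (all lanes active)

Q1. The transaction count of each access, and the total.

A1: 1 transaction
A2: 4 transactions
A3: 1 transaction
A4: 1 transaction
A5: 3 transactions

Answer: 1,4,1,1,3; total 10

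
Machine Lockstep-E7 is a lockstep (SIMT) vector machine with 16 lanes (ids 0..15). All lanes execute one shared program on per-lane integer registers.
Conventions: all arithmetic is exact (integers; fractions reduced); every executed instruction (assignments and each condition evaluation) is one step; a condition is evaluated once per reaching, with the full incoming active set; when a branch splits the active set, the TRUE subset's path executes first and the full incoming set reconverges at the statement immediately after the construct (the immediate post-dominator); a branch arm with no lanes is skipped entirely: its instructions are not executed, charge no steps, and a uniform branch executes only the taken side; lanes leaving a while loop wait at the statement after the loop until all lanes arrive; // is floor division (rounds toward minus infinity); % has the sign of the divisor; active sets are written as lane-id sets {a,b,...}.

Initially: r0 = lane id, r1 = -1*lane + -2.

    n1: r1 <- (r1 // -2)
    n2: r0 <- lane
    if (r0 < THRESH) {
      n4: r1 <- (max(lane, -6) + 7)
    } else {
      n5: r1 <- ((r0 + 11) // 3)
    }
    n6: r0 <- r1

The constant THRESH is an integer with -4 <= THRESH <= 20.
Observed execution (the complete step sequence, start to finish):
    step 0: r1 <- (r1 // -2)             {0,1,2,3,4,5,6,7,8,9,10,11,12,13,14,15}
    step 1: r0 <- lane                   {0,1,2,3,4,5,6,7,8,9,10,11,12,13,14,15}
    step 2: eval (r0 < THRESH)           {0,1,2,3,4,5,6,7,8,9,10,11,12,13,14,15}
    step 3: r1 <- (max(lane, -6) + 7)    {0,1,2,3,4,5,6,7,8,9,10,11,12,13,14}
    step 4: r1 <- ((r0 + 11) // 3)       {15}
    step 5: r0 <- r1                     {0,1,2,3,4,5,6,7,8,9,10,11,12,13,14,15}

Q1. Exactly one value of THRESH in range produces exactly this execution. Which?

Answer: THRESH = 15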